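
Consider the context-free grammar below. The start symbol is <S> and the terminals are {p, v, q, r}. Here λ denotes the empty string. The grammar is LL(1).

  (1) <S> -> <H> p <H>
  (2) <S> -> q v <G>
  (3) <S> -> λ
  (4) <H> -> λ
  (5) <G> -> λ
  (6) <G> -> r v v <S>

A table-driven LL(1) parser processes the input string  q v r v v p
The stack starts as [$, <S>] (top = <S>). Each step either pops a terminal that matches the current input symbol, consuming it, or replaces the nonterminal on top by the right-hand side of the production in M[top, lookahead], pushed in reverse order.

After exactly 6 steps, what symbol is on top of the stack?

     Stack        Input          Action
  1  $ <S>        q v r v v p $  expand <S> -> q v <G>
  2  $ <G> v q    q v r v v p $  match q
  3  $ <G> v      v r v v p $    match v
  4  $ <G>        r v v p $      expand <G> -> r v v <S>
  5  $ <S> v v r  r v v p $      match r
  6  $ <S> v v    v v p $        match v
Stack after step 6: $ <S> v (top = v).

v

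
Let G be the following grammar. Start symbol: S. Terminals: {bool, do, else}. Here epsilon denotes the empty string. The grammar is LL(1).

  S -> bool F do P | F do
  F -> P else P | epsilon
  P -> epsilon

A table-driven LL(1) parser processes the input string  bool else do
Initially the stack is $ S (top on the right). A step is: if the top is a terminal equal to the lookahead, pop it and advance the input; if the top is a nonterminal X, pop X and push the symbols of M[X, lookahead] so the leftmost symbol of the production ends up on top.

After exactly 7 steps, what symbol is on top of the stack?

P

     Stack            Input           Action
  1  $ S              bool else do $  expand S -> bool F do P
  2  $ P do F bool    bool else do $  match bool
  3  $ P do F         else do $       expand F -> P else P
  4  $ P do P else P  else do $       expand P -> epsilon
  5  $ P do P else    else do $       match else
  6  $ P do P         do $            expand P -> epsilon
  7  $ P do           do $            match do
Stack after step 7: $ P (top = P).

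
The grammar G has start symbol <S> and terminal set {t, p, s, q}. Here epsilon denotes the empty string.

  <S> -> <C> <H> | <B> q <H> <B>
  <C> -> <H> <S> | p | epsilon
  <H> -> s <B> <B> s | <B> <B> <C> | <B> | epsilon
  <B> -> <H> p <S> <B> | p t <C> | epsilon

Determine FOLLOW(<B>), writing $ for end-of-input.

{$, p, q, s}

FIRST(<S>) = {epsilon, p, q, s}  (via <C> <H>, <B> q <H> <B>)
FIRST(<C>) = {epsilon, p, q, s}  (via <H> <S>)
FIRST(<H>) = {epsilon, p, q, s}  (via <B> <B> <C>, <B>)
FIRST(<B>) = {epsilon, p, q, s}  (via <H> p <S> <B>)
FOLLOW(<S>) includes $ since <S> is the start symbol.
FOLLOW(<S>): in <C>-><H> <S>, the suffix after <S> is empty, so FOLLOW(<S>) ⊇ FOLLOW(<C>) = {$, p, q, s}; in <B>-><H> p <S> <B>, <S> is followed by <B> with FIRST {epsilon, p, q, s}; in <B>-><H> p <S> <B>, the suffix after <S> is nullable, so FOLLOW(<S>) ⊇ FOLLOW(<B>) = {$, p, q, s}. Thus FOLLOW(<S>) = {$, p, q, s}.
FOLLOW(<C>): in <S>-><C> <H>, <C> is followed by <H> with FIRST {epsilon, p, q, s}; in <S>-><C> <H>, the suffix after <C> is nullable, so FOLLOW(<C>) ⊇ FOLLOW(<S>) = {$, p, q, s}; in <H>-><B> <B> <C>, the suffix after <C> is empty, so FOLLOW(<C>) ⊇ FOLLOW(<H>) = {$, p, q, s}; in <B>->p t <C>, the suffix after <C> is empty, so FOLLOW(<C>) ⊇ FOLLOW(<B>) = {$, p, q, s}. Thus FOLLOW(<C>) = {$, p, q, s}.
FOLLOW(<H>): in <S>-><C> <H>, the suffix after <H> is empty, so FOLLOW(<H>) ⊇ FOLLOW(<S>) = {$, p, q, s}; in <S>-><B> q <H> <B>, <H> is followed by <B> with FIRST {epsilon, p, q, s}; in <S>-><B> q <H> <B>, the suffix after <H> is nullable, so FOLLOW(<H>) ⊇ FOLLOW(<S>) = {$, p, q, s}; in <C>-><H> <S>, <H> is followed by <S> with FIRST {epsilon, p, q, s}; in <C>-><H> <S>, the suffix after <H> is nullable, so FOLLOW(<H>) ⊇ FOLLOW(<C>) = {$, p, q, s}; in <B>-><H> p <S> <B>, <H> is followed by p <S> <B> with FIRST {p}. Thus FOLLOW(<H>) = {$, p, q, s}.
FOLLOW(<B>): in <S>-><B> q <H> <B> (occurrence 1), <B> is followed by q <H> <B> with FIRST {q}; in <S>-><B> q <H> <B> (occurrence 2), the suffix after <B> is empty, so FOLLOW(<B>) ⊇ FOLLOW(<S>) = {$, p, q, s}; in <H>->s <B> <B> s (occurrence 1), <B> is followed by <B> s with FIRST {p, q, s}; in <H>->s <B> <B> s (occurrence 2), <B> is followed by s with FIRST {s}; in <H>-><B> <B> <C> (occurrence 1), <B> is followed by <B> <C> with FIRST {epsilon, p, q, s}; in <H>-><B> <B> <C> (occurrence 1), the suffix after <B> is nullable, so FOLLOW(<B>) ⊇ FOLLOW(<H>) = {$, p, q, s}; in <H>-><B> <B> <C> (occurrence 2), <B> is followed by <C> with FIRST {epsilon, p, q, s}; in <H>-><B> <B> <C> (occurrence 2), the suffix after <B> is nullable, so FOLLOW(<B>) ⊇ FOLLOW(<H>) = {$, p, q, s}; in <H>-><B>, the suffix after <B> is empty, so FOLLOW(<B>) ⊇ FOLLOW(<H>) = {$, p, q, s}; in <B>-><H> p <S> <B>, the suffix after <B> is empty (adds nothing new). Thus FOLLOW(<B>) = {$, p, q, s}.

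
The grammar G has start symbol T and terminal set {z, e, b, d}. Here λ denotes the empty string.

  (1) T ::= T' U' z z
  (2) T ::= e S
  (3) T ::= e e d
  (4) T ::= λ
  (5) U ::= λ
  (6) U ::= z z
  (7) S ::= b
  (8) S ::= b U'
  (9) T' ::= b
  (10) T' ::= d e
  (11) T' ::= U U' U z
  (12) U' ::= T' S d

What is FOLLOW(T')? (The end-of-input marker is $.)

FIRST(U): from U::=λ we get {λ}; from U::=z z we get {z}. So FIRST(U) = {λ, z}.
FIRST(S): from S::=b we get {b}; from S::=b U' we get {b}. So FIRST(S) = {b}.
FIRST(T): from T::=T' U' z z we get {b, d, z}; from T::=e S we get {e}; from T::=e e d we get {e}; from T::=λ we get {λ}. So FIRST(T) = {λ, b, d, e, z}.
FIRST(T'): from T'::=b we get {b}; from T'::=d e we get {d}; from T'::=U U' U z we get {b, d, z}. So FIRST(T') = {b, d, z}.
FIRST(U'): from U'::=T' S d we get {b, d, z}. So FIRST(U') = {b, d, z}.
FOLLOW(T) includes $ since T is the start symbol.
FOLLOW(T): T appears on no right-hand side. Thus FOLLOW(T) = {$}.
FOLLOW(U): in T'::=U U' U z (occurrence 1), U is followed by U' U z with FIRST {b, d, z}; in T'::=U U' U z (occurrence 2), U is followed by z with FIRST {z}. Thus FOLLOW(U) = {b, d, z}.
FOLLOW(S): in T::=e S, the suffix after S is empty, so FOLLOW(S) ⊇ FOLLOW(T) = {$}; in U'::=T' S d, S is followed by d with FIRST {d}. Thus FOLLOW(S) = {$, d}.
FOLLOW(T'): in T::=T' U' z z, T' is followed by U' z z with FIRST {b, d, z}; in U'::=T' S d, T' is followed by S d with FIRST {b}. Thus FOLLOW(T') = {b, d, z}.
FOLLOW(U'): in T::=T' U' z z, U' is followed by z z with FIRST {z}; in S::=b U', the suffix after U' is empty, so FOLLOW(U') ⊇ FOLLOW(S) = {$, d}; in T'::=U U' U z, U' is followed by U z with FIRST {z}. Thus FOLLOW(U') = {$, d, z}.

{b, d, z}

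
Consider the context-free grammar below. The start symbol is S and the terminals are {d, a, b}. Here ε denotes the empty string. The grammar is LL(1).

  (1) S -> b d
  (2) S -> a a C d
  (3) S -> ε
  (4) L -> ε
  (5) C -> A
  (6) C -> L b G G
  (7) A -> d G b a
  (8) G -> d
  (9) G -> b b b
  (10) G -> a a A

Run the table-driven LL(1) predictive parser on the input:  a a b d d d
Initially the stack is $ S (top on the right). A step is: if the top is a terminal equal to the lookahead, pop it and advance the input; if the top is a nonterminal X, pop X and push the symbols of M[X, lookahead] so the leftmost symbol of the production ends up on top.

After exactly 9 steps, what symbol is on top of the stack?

     Stack        Input          Action
  1  $ S          a a b d d d $  expand S -> a a C d
  2  $ d C a a    a a b d d d $  match a
  3  $ d C a      a b d d d $    match a
  4  $ d C        b d d d $      expand C -> L b G G
  5  $ d G G b L  b d d d $      expand L -> ε
  6  $ d G G b    b d d d $      match b
  7  $ d G G      d d d $        expand G -> d
  8  $ d G d      d d d $        match d
  9  $ d G        d d $          expand G -> d
Stack after step 9: $ d d (top = d).

d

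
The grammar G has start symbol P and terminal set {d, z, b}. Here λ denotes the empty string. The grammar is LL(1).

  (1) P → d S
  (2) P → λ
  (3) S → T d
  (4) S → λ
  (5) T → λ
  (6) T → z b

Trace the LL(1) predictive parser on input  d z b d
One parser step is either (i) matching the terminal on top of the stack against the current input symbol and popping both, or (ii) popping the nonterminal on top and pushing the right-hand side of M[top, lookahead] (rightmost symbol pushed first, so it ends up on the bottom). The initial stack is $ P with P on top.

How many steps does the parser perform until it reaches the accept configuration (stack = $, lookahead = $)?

     Stack    Input      Action
  1  $ P      d z b d $  expand P → d S
  2  $ S d    d z b d $  match d
  3  $ S      z b d $    expand S → T d
  4  $ d T    z b d $    expand T → z b
  5  $ d b z  z b d $    match z
  6  $ d b    b d $      match b
  7  $ d      d $        match d
Accept reached after 7 steps.

7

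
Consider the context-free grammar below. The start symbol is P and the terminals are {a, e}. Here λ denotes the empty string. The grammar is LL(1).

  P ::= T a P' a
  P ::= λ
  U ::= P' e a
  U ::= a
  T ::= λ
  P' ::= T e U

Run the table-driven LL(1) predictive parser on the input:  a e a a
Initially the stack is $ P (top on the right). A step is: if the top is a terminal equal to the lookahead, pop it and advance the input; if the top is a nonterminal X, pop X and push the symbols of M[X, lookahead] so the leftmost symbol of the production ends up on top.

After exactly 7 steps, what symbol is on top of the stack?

     Stack       Input      Action
  1  $ P         a e a a $  expand P ::= T a P' a
  2  $ a P' a T  a e a a $  expand T ::= λ
  3  $ a P' a    a e a a $  match a
  4  $ a P'      e a a $    expand P' ::= T e U
  5  $ a U e T   e a a $    expand T ::= λ
  6  $ a U e     e a a $    match e
  7  $ a U       a a $      expand U ::= a
Stack after step 7: $ a a (top = a).

a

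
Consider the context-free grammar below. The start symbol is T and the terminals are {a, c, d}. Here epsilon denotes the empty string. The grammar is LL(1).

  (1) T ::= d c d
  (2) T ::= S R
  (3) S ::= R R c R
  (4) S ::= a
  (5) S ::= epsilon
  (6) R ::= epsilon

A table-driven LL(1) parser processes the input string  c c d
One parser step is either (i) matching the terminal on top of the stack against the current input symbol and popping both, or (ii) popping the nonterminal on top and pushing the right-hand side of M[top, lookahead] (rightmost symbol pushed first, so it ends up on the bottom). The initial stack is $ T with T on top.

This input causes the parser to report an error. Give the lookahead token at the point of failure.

step 1: stack=$ T  input=c c d $  — expand T ::= S R
step 2: stack=$ R S  input=c c d $  — expand S ::= R R c R
step 3: stack=$ R R c R R  input=c c d $  — expand R ::= epsilon
step 4: stack=$ R R c R  input=c c d $  — expand R ::= epsilon
step 5: stack=$ R R c  input=c c d $  — match c
step 6: stack=$ R R  input=c d $  — expand R ::= epsilon
step 7: stack=$ R  input=c d $  — expand R ::= epsilon
step 8: stack=$  input=c d $  — error: stack empty but input remains

c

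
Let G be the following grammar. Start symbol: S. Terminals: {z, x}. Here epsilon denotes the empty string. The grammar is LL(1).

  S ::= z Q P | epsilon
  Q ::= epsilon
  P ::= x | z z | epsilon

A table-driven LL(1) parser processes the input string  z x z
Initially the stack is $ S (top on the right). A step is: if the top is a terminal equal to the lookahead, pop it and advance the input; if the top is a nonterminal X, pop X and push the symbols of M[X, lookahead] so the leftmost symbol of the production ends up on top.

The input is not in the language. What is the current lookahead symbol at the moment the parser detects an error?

z

step 1: stack=$ S  input=z x z $  — expand S ::= z Q P
step 2: stack=$ P Q z  input=z x z $  — match z
step 3: stack=$ P Q  input=x z $  — expand Q ::= epsilon
step 4: stack=$ P  input=x z $  — expand P ::= x
step 5: stack=$ x  input=x z $  — match x
step 6: stack=$  input=z $  — error: stack empty but input remains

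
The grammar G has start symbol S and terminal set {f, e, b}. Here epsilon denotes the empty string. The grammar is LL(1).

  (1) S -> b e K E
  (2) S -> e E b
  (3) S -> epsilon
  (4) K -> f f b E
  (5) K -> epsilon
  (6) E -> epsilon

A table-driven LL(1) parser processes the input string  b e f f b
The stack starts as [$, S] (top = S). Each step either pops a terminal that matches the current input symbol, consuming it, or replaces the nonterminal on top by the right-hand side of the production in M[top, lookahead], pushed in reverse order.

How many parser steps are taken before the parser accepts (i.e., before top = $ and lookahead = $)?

     Stack        Input        Action
  1  $ S          b e f f b $  expand S -> b e K E
  2  $ E K e b    b e f f b $  match b
  3  $ E K e      e f f b $    match e
  4  $ E K        f f b $      expand K -> f f b E
  5  $ E E b f f  f f b $      match f
  6  $ E E b f    f b $        match f
  7  $ E E b      b $          match b
  8  $ E E        $            expand E -> epsilon
  9  $ E          $            expand E -> epsilon
Accept reached after 9 steps.

9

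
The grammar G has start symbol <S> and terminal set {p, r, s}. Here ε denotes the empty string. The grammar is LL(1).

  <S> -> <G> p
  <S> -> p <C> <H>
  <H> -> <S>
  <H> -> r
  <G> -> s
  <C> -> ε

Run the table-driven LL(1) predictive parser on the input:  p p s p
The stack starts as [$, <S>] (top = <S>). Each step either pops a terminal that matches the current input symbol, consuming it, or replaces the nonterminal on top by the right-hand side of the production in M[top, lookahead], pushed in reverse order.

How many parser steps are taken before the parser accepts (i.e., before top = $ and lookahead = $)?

12

      Stack        Input      Action
   1  $ <S>        p p s p $  expand <S> -> p <C> <H>
   2  $ <H> <C> p  p p s p $  match p
   3  $ <H> <C>    p s p $    expand <C> -> ε
   4  $ <H>        p s p $    expand <H> -> <S>
   5  $ <S>        p s p $    expand <S> -> p <C> <H>
   6  $ <H> <C> p  p s p $    match p
   7  $ <H> <C>    s p $      expand <C> -> ε
   8  $ <H>        s p $      expand <H> -> <S>
   9  $ <S>        s p $      expand <S> -> <G> p
  10  $ p <G>      s p $      expand <G> -> s
  11  $ p s        s p $      match s
  12  $ p          p $        match p
Accept reached after 12 steps.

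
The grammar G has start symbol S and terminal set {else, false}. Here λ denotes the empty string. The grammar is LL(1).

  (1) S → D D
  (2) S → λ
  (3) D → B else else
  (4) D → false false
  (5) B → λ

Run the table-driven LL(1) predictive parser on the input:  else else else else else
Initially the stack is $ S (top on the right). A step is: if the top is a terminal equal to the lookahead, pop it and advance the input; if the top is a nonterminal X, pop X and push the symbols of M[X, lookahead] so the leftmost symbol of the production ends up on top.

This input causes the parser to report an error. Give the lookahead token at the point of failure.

      Stack            Input                       Action
   1  $ S              else else else else else $  expand S → D D
   2  $ D D            else else else else else $  expand D → B else else
   3  $ D else else B  else else else else else $  expand B → λ
   4  $ D else else    else else else else else $  match else
   5  $ D else         else else else else $       match else
   6  $ D              else else else $            expand D → B else else
   7  $ else else B    else else else $            expand B → λ
   8  $ else else      else else else $            match else
   9  $ else           else else $                 match else
  10  $                else $                      error: stack empty but input remains

else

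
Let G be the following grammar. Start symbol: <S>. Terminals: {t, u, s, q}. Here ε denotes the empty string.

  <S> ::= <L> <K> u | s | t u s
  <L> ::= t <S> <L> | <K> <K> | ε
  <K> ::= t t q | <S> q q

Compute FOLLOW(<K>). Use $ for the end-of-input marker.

{s, t, u}

FIRST(<S>) = {s, t}  (via <L> <K> u)
FIRST(<K>) = {s, t}  (via <S> q q)
FIRST(<L>) = {ε, s, t}  (via <K> <K>)
FOLLOW(<S>) includes $ since <S> is the start symbol.
FOLLOW(<L>): in <S>::=<L> <K> u, <L> is followed by <K> u with FIRST {s, t}; in <L>::=t <S> <L>, the suffix after <L> is empty (adds nothing new). Thus FOLLOW(<L>) = {s, t}.
FOLLOW(<S>): in <L>::=t <S> <L>, <S> is followed by <L> with FIRST {ε, s, t}; in <L>::=t <S> <L>, the suffix after <S> is nullable, so FOLLOW(<S>) ⊇ FOLLOW(<L>) = {s, t}; in <K>::=<S> q q, <S> is followed by q q with FIRST {q}. Thus FOLLOW(<S>) = {$, q, s, t}.
FOLLOW(<K>): in <S>::=<L> <K> u, <K> is followed by u with FIRST {u}; in <L>::=<K> <K> (occurrence 1), <K> is followed by <K> with FIRST {s, t}; in <L>::=<K> <K> (occurrence 2), the suffix after <K> is empty, so FOLLOW(<K>) ⊇ FOLLOW(<L>) = {s, t}. Thus FOLLOW(<K>) = {s, t, u}.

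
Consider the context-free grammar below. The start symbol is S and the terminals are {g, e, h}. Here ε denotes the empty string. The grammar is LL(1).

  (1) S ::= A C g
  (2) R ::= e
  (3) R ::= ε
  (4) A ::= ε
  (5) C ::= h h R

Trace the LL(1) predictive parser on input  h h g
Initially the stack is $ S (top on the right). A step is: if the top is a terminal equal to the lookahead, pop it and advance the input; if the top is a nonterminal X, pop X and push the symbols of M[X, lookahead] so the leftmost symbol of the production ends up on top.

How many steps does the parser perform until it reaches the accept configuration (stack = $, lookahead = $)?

7

     Stack      Input    Action
  1  $ S        h h g $  expand S ::= A C g
  2  $ g C A    h h g $  expand A ::= ε
  3  $ g C      h h g $  expand C ::= h h R
  4  $ g R h h  h h g $  match h
  5  $ g R h    h g $    match h
  6  $ g R      g $      expand R ::= ε
  7  $ g        g $      match g
Accept reached after 7 steps.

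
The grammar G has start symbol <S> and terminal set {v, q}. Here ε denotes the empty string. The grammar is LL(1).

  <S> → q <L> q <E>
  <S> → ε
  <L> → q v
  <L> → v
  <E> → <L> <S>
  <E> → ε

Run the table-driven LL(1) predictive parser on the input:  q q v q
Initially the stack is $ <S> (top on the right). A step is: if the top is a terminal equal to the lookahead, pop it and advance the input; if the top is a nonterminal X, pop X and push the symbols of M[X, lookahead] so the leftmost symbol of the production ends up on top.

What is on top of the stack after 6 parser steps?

     Stack          Input      Action
  1  $ <S>          q q v q $  expand <S> → q <L> q <E>
  2  $ <E> q <L> q  q q v q $  match q
  3  $ <E> q <L>    q v q $    expand <L> → q v
  4  $ <E> q v q    q v q $    match q
  5  $ <E> q v      v q $      match v
  6  $ <E> q        q $        match q
Stack after step 6: $ <E> (top = <E>).

<E>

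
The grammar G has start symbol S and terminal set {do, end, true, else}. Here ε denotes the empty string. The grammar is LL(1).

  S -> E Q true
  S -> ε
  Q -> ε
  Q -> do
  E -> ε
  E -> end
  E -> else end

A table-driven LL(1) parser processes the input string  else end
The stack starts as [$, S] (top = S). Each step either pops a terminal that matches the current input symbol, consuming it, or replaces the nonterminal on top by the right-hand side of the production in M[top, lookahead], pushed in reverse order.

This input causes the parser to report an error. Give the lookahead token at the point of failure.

$

step 1: stack=$ S  input=else end $  — expand S -> E Q true
step 2: stack=$ true Q E  input=else end $  — expand E -> else end
step 3: stack=$ true Q end else  input=else end $  — match else
step 4: stack=$ true Q end  input=end $  — match end
step 5: stack=$ true Q  input=$  — error: M[Q, $] is empty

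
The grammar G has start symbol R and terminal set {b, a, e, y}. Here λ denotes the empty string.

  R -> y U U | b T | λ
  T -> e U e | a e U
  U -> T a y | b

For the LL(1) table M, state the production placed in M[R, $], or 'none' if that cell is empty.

FIRST(R): from R->y U U we get {y}; from R->b T we get {b}; from R->λ we get {λ}. So FIRST(R) = {λ, b, y}.
FIRST(T): from T->e U e we get {e}; from T->a e U we get {a}. So FIRST(T) = {a, e}.
FIRST(U): from U->T a y we get {a, e}; from U->b we get {b}. So FIRST(U) = {a, b, e}.
FOLLOW(R) includes $ since R is the start symbol.
FOLLOW(R): R appears on no right-hand side. Thus FOLLOW(R) = {$}.
For R -> y U U: FIRST(y U U) = {y}, so it goes in M[R, t] for t ∈ {y}.
For R -> b T: FIRST(b T) = {b}, so it goes in M[R, t] for t ∈ {b}.
For R -> λ: FIRST(λ) = {λ}, so it goes in M[R, t] for t ∈ {}; since λ ∈ FIRST, also for every t ∈ FOLLOW(R) = {$}.

R -> λ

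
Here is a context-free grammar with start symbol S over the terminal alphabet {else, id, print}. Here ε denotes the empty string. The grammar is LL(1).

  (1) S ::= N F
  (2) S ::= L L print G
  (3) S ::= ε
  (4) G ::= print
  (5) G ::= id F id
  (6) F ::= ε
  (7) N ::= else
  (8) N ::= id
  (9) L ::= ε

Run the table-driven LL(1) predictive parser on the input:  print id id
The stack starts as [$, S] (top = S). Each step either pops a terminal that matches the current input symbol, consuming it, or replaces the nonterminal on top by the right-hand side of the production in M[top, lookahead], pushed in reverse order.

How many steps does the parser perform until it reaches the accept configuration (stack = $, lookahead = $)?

8

     Stack          Input          Action
  1  $ S            print id id $  expand S ::= L L print G
  2  $ G print L L  print id id $  expand L ::= ε
  3  $ G print L    print id id $  expand L ::= ε
  4  $ G print      print id id $  match print
  5  $ G            id id $        expand G ::= id F id
  6  $ id F id      id id $        match id
  7  $ id F         id $           expand F ::= ε
  8  $ id           id $           match id
Accept reached after 8 steps.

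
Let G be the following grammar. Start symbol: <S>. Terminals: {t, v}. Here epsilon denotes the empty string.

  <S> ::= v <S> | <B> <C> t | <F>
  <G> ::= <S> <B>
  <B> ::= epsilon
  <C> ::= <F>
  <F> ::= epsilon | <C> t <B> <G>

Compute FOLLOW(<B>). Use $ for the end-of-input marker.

FIRST(<B>) = {epsilon}
FIRST(<S>) = {epsilon, t, v}  (via <B> <C> t, <F>)
FIRST(<G>) = {epsilon, t, v}  (via <S> <B>)
FIRST(<C>) = {epsilon, t}  (via <F>)
FIRST(<F>) = {epsilon, t}  (via <C> t <B> <G>)
FOLLOW(<S>) includes $ since <S> is the start symbol.
FOLLOW(<C>): in <S>::=<B> <C> t, <C> is followed by t with FIRST {t}; in <F>::=<C> t <B> <G>, <C> is followed by t <B> <G> with FIRST {t}. Thus FOLLOW(<C>) = {t}.
FOLLOW(<S>): in <S>::=v <S>, the suffix after <S> is empty (adds nothing new); in <G>::=<S> <B>, <S> is followed by <B> with FIRST {epsilon}; in <G>::=<S> <B>, the suffix after <S> is nullable, so FOLLOW(<S>) ⊇ FOLLOW(<G>) = {$, t}. Thus FOLLOW(<S>) = {$, t}.
FOLLOW(<F>): in <S>::=<F>, the suffix after <F> is empty, so FOLLOW(<F>) ⊇ FOLLOW(<S>) = {$, t}; in <C>::=<F>, the suffix after <F> is empty, so FOLLOW(<F>) ⊇ FOLLOW(<C>) = {t}. Thus FOLLOW(<F>) = {$, t}.
FOLLOW(<G>): in <F>::=<C> t <B> <G>, the suffix after <G> is empty, so FOLLOW(<G>) ⊇ FOLLOW(<F>) = {$, t}. Thus FOLLOW(<G>) = {$, t}.
FOLLOW(<B>): in <S>::=<B> <C> t, <B> is followed by <C> t with FIRST {t}; in <G>::=<S> <B>, the suffix after <B> is empty, so FOLLOW(<B>) ⊇ FOLLOW(<G>) = {$, t}; in <F>::=<C> t <B> <G>, <B> is followed by <G> with FIRST {epsilon, t, v}; in <F>::=<C> t <B> <G>, the suffix after <B> is nullable, so FOLLOW(<B>) ⊇ FOLLOW(<F>) = {$, t}. Thus FOLLOW(<B>) = {$, t, v}.

{$, t, v}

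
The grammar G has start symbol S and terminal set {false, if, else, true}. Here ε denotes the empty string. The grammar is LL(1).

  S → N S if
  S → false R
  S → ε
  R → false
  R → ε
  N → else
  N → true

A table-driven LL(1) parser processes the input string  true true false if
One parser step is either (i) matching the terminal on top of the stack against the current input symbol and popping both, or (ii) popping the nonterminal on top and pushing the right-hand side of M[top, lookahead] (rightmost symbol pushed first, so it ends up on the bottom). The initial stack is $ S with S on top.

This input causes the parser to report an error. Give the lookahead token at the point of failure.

$

step 1: stack=$ S  input=true true false if $  — expand S → N S if
step 2: stack=$ if S N  input=true true false if $  — expand N → true
step 3: stack=$ if S true  input=true true false if $  — match true
step 4: stack=$ if S  input=true false if $  — expand S → N S if
step 5: stack=$ if if S N  input=true false if $  — expand N → true
step 6: stack=$ if if S true  input=true false if $  — match true
step 7: stack=$ if if S  input=false if $  — expand S → false R
step 8: stack=$ if if R false  input=false if $  — match false
step 9: stack=$ if if R  input=if $  — expand R → ε
step 10: stack=$ if if  input=if $  — match if
step 11: stack=$ if  input=$  — error: top is terminal if but lookahead is $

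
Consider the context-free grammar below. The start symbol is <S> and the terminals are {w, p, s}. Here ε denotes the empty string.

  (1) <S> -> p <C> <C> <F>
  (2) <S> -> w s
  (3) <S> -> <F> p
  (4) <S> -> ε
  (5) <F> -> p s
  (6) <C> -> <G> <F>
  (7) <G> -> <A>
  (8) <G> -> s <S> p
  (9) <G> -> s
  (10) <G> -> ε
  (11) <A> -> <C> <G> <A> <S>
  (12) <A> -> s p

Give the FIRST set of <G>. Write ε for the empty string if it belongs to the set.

FIRST(<F>): from <F>->p s we get {p}. So FIRST(<F>) = {p}.
FIRST(<S>): from <S>->p <C> <C> <F> we get {p}; from <S>->w s we get {w}; from <S>-><F> p we get {p}; from <S>->ε we get {ε}. So FIRST(<S>) = {ε, p, w}.
FIRST(<C>): from <C>-><G> <F> we get {p, s}. So FIRST(<C>) = {p, s}.
FIRST(<A>): from <A>-><C> <G> <A> <S> we get {p, s}; from <A>->s p we get {s}. So FIRST(<A>) = {p, s}.
FIRST(<G>): from <G>-><A> we get {p, s}; from <G>->s <S> p we get {s}; from <G>->s we get {s}; from <G>->ε we get {ε}. So FIRST(<G>) = {ε, p, s}.

{ε, p, s}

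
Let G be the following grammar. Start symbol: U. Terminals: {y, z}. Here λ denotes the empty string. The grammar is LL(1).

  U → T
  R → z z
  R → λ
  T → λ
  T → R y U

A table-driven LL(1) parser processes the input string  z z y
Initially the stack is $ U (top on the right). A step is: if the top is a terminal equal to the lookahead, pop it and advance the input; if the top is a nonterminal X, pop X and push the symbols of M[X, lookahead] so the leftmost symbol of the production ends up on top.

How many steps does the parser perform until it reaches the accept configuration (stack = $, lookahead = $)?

8

     Stack      Input    Action
  1  $ U        z z y $  expand U → T
  2  $ T        z z y $  expand T → R y U
  3  $ U y R    z z y $  expand R → z z
  4  $ U y z z  z z y $  match z
  5  $ U y z    z y $    match z
  6  $ U y      y $      match y
  7  $ U        $        expand U → T
  8  $ T        $        expand T → λ
Accept reached after 8 steps.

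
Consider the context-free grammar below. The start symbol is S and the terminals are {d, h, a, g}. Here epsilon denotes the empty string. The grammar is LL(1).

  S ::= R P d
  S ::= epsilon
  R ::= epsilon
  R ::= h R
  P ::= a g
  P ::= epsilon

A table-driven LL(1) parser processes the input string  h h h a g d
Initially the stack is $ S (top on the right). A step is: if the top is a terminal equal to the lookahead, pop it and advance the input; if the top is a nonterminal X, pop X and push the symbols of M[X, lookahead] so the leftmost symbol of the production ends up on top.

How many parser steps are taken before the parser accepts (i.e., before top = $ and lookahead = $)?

step 1: stack=$ S  input=h h h a g d $  — expand S ::= R P d
step 2: stack=$ d P R  input=h h h a g d $  — expand R ::= h R
step 3: stack=$ d P R h  input=h h h a g d $  — match h
step 4: stack=$ d P R  input=h h a g d $  — expand R ::= h R
step 5: stack=$ d P R h  input=h h a g d $  — match h
step 6: stack=$ d P R  input=h a g d $  — expand R ::= h R
step 7: stack=$ d P R h  input=h a g d $  — match h
step 8: stack=$ d P R  input=a g d $  — expand R ::= epsilon
step 9: stack=$ d P  input=a g d $  — expand P ::= a g
step 10: stack=$ d g a  input=a g d $  — match a
step 11: stack=$ d g  input=g d $  — match g
step 12: stack=$ d  input=d $  — match d
Accept reached after 12 steps.

12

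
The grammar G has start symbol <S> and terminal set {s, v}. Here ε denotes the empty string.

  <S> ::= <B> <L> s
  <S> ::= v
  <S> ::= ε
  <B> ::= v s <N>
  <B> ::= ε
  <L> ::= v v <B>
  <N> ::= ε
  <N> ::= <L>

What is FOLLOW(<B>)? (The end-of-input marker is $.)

{s, v}

FIRST(<B>) = {ε, v}
FIRST(<L>) = {v}
FIRST(<S>) = {ε, v}  (via <B> <L> s)
FIRST(<N>) = {ε, v}  (via <L>)
FOLLOW(<S>) includes $ since <S> is the start symbol.
FOLLOW(<S>): <S> appears on no right-hand side. Thus FOLLOW(<S>) = {$}.
FOLLOW(<B>): in <S>::=<B> <L> s, <B> is followed by <L> s with FIRST {v}; in <L>::=v v <B>, the suffix after <B> is empty, so FOLLOW(<B>) ⊇ FOLLOW(<L>) = {s, v}. Thus FOLLOW(<B>) = {s, v}.
FOLLOW(<N>): in <B>::=v s <N>, the suffix after <N> is empty, so FOLLOW(<N>) ⊇ FOLLOW(<B>) = {s, v}. Thus FOLLOW(<N>) = {s, v}.
FOLLOW(<L>): in <S>::=<B> <L> s, <L> is followed by s with FIRST {s}; in <N>::=<L>, the suffix after <L> is empty, so FOLLOW(<L>) ⊇ FOLLOW(<N>) = {s, v}. Thus FOLLOW(<L>) = {s, v}.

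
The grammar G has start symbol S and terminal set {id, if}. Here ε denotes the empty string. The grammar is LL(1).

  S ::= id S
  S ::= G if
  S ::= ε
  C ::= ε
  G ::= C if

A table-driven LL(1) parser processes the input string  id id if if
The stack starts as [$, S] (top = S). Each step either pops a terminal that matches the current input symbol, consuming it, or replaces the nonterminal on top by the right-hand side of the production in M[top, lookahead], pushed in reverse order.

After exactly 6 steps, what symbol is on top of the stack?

step 1: stack=$ S  input=id id if if $  — expand S ::= id S
step 2: stack=$ S id  input=id id if if $  — match id
step 3: stack=$ S  input=id if if $  — expand S ::= id S
step 4: stack=$ S id  input=id if if $  — match id
step 5: stack=$ S  input=if if $  — expand S ::= G if
step 6: stack=$ if G  input=if if $  — expand G ::= C if
Stack after step 6: $ if if C (top = C).

C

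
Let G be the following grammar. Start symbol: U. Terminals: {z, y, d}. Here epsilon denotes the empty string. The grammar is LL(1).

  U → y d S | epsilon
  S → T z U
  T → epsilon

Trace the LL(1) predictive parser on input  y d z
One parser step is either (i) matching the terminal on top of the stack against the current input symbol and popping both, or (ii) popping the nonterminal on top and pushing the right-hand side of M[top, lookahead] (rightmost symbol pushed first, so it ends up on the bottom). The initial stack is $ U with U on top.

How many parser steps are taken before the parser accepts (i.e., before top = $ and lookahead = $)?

step 1: stack=$ U  input=y d z $  — expand U → y d S
step 2: stack=$ S d y  input=y d z $  — match y
step 3: stack=$ S d  input=d z $  — match d
step 4: stack=$ S  input=z $  — expand S → T z U
step 5: stack=$ U z T  input=z $  — expand T → epsilon
step 6: stack=$ U z  input=z $  — match z
step 7: stack=$ U  input=$  — expand U → epsilon
Accept reached after 7 steps.

7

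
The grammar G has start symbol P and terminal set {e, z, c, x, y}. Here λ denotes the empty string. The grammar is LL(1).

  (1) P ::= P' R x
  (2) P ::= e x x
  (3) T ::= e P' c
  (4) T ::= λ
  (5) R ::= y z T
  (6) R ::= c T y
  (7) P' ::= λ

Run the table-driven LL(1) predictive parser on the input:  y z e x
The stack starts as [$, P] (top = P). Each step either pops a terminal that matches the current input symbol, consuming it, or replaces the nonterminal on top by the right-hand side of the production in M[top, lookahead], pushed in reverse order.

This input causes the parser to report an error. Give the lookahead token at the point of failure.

x

step 1: stack=$ P  input=y z e x $  — expand P ::= P' R x
step 2: stack=$ x R P'  input=y z e x $  — expand P' ::= λ
step 3: stack=$ x R  input=y z e x $  — expand R ::= y z T
step 4: stack=$ x T z y  input=y z e x $  — match y
step 5: stack=$ x T z  input=z e x $  — match z
step 6: stack=$ x T  input=e x $  — expand T ::= e P' c
step 7: stack=$ x c P' e  input=e x $  — match e
step 8: stack=$ x c P'  input=x $  — error: M[P', x] is empty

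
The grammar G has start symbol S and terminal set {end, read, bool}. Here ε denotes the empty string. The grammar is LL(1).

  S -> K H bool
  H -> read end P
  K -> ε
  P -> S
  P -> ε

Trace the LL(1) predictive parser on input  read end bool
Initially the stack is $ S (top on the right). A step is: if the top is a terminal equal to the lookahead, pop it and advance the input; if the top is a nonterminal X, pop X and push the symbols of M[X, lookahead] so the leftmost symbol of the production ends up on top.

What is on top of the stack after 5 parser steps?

P

     Stack              Input            Action
  1  $ S                read end bool $  expand S -> K H bool
  2  $ bool H K         read end bool $  expand K -> ε
  3  $ bool H           read end bool $  expand H -> read end P
  4  $ bool P end read  read end bool $  match read
  5  $ bool P end       end bool $       match end
Stack after step 5: $ bool P (top = P).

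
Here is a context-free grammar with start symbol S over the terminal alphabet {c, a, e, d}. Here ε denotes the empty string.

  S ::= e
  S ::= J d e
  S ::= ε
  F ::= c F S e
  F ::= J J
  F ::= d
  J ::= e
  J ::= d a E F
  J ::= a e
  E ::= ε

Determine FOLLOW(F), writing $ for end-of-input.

{a, d, e}

FIRST(J) = {a, d, e}
FIRST(E) = {ε}
FIRST(S) = {ε, a, d, e}  (via J d e)
FIRST(F) = {a, c, d, e}  (via J J)
FOLLOW(S) includes $ since S is the start symbol.
FOLLOW(S): in F::=c F S e, S is followed by e with FIRST {e}. Thus FOLLOW(S) = {$, e}.
FOLLOW(E): in J::=d a E F, E is followed by F with FIRST {a, c, d, e}. Thus FOLLOW(E) = {a, c, d, e}.
FOLLOW(F): in F::=c F S e, F is followed by S e with FIRST {a, d, e}; in J::=d a E F, the suffix after F is empty, so FOLLOW(F) ⊇ FOLLOW(J) = {a, d, e}. Thus FOLLOW(F) = {a, d, e}.
FOLLOW(J): in S::=J d e, J is followed by d e with FIRST {d}; in F::=J J (occurrence 1), J is followed by J with FIRST {a, d, e}; in F::=J J (occurrence 2), the suffix after J is empty, so FOLLOW(J) ⊇ FOLLOW(F) = {a, d, e}. Thus FOLLOW(J) = {a, d, e}.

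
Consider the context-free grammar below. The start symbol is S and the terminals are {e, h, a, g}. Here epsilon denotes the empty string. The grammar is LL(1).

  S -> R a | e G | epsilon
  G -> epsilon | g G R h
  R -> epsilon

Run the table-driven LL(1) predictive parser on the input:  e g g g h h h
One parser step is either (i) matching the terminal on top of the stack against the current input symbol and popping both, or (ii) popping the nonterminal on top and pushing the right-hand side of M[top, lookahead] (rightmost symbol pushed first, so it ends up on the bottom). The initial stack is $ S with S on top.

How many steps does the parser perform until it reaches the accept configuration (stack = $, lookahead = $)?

step 1: stack=$ S  input=e g g g h h h $  — expand S -> e G
step 2: stack=$ G e  input=e g g g h h h $  — match e
step 3: stack=$ G  input=g g g h h h $  — expand G -> g G R h
step 4: stack=$ h R G g  input=g g g h h h $  — match g
step 5: stack=$ h R G  input=g g h h h $  — expand G -> g G R h
step 6: stack=$ h R h R G g  input=g g h h h $  — match g
step 7: stack=$ h R h R G  input=g h h h $  — expand G -> g G R h
step 8: stack=$ h R h R h R G g  input=g h h h $  — match g
step 9: stack=$ h R h R h R G  input=h h h $  — expand G -> epsilon
step 10: stack=$ h R h R h R  input=h h h $  — expand R -> epsilon
step 11: stack=$ h R h R h  input=h h h $  — match h
step 12: stack=$ h R h R  input=h h $  — expand R -> epsilon
step 13: stack=$ h R h  input=h h $  — match h
step 14: stack=$ h R  input=h $  — expand R -> epsilon
step 15: stack=$ h  input=h $  — match h
Accept reached after 15 steps.

15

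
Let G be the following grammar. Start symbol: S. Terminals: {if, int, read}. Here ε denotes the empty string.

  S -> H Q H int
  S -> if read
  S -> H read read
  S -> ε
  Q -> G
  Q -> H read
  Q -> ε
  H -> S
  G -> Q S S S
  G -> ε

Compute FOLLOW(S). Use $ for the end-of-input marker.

FIRST(S): from S->H Q H int we get {if, int, read}; from S->if read we get {if}; from S->H read read we get {if, int, read}; from S->ε we get {ε}. So FIRST(S) = {ε, if, int, read}.
FIRST(H): from H->S we get {ε, if, int, read}. So FIRST(H) = {ε, if, int, read}.
FIRST(Q): from Q->G we get {ε, if, int, read}; from Q->H read we get {if, int, read}; from Q->ε we get {ε}. So FIRST(Q) = {ε, if, int, read}.
FIRST(G): from G->Q S S S we get {ε, if, int, read}; from G->ε we get {ε}. So FIRST(G) = {ε, if, int, read}.
FOLLOW(S) includes $ since S is the start symbol.
FOLLOW(H): in S->H Q H int (occurrence 1), H is followed by Q H int with FIRST {if, int, read}; in S->H Q H int (occurrence 2), H is followed by int with FIRST {int}; in S->H read read, H is followed by read read with FIRST {read}; in Q->H read, H is followed by read with FIRST {read}. Thus FOLLOW(H) = {if, int, read}.
FOLLOW(S): in H->S, the suffix after S is empty, so FOLLOW(S) ⊇ FOLLOW(H) = {if, int, read}; in G->Q S S S (occurrence 1), S is followed by S S with FIRST {ε, if, int, read}; in G->Q S S S (occurrence 1), the suffix after S is nullable, so FOLLOW(S) ⊇ FOLLOW(G) = {if, int, read}; in G->Q S S S (occurrence 2), S is followed by S with FIRST {ε, if, int, read}; in G->Q S S S (occurrence 2), the suffix after S is nullable, so FOLLOW(S) ⊇ FOLLOW(G) = {if, int, read}; in G->Q S S S (occurrence 3), the suffix after S is empty, so FOLLOW(S) ⊇ FOLLOW(G) = {if, int, read}. Thus FOLLOW(S) = {$, if, int, read}.
FOLLOW(Q): in S->H Q H int, Q is followed by H int with FIRST {if, int, read}; in G->Q S S S, Q is followed by S S S with FIRST {ε, if, int, read}; in G->Q S S S, the suffix after Q is nullable, so FOLLOW(Q) ⊇ FOLLOW(G) = {if, int, read}. Thus FOLLOW(Q) = {if, int, read}.
FOLLOW(G): in Q->G, the suffix after G is empty, so FOLLOW(G) ⊇ FOLLOW(Q) = {if, int, read}. Thus FOLLOW(G) = {if, int, read}.

{$, if, int, read}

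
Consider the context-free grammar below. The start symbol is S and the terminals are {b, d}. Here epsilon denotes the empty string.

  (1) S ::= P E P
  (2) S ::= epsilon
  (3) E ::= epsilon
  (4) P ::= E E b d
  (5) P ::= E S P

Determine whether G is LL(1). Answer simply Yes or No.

No

FIRST(S) = {epsilon, b}
FIRST(E) = {epsilon}
FIRST(P) = {b}
FOLLOW(S) = {$, b}
FOLLOW(E) = {b}
FOLLOW(P) = {$, b}
Cell M[P, b] receives both P ::= E E b d and P ::= E S P — the grammar is not LL(1).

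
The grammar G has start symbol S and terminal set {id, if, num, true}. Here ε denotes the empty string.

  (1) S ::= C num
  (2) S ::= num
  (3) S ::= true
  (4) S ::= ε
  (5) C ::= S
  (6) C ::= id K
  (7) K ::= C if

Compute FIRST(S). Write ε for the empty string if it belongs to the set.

{ε, id, num, true}

FIRST(S) = {ε, id, num, true}  (via C num)
FIRST(C) = {ε, id, num, true}  (via S)
FIRST(K) = {id, if, num, true}  (via C if)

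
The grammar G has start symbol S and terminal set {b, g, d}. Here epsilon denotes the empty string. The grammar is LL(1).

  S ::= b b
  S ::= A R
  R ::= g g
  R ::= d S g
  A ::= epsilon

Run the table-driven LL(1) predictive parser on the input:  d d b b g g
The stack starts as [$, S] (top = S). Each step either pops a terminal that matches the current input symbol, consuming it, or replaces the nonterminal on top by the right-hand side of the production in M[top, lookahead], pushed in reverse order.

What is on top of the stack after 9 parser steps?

step 1: stack=$ S  input=d d b b g g $  — expand S ::= A R
step 2: stack=$ R A  input=d d b b g g $  — expand A ::= epsilon
step 3: stack=$ R  input=d d b b g g $  — expand R ::= d S g
step 4: stack=$ g S d  input=d d b b g g $  — match d
step 5: stack=$ g S  input=d b b g g $  — expand S ::= A R
step 6: stack=$ g R A  input=d b b g g $  — expand A ::= epsilon
step 7: stack=$ g R  input=d b b g g $  — expand R ::= d S g
step 8: stack=$ g g S d  input=d b b g g $  — match d
step 9: stack=$ g g S  input=b b g g $  — expand S ::= b b
Stack after step 9: $ g g b b (top = b).

b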